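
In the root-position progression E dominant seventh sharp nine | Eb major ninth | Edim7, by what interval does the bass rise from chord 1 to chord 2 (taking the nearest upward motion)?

d8

The roots are E and Eb.
E up to Eb is 11 semitones, a half step narrower than a perfect octave, so the interval is diminished.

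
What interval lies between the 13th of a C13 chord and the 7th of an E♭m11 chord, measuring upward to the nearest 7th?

diminished fourth

C13 has A as its 13th, and E♭m11 has D♭ as its 7th.
4 letter names make it a fourth; at 4 semitones (a half step narrower than perfect) the quality is diminished.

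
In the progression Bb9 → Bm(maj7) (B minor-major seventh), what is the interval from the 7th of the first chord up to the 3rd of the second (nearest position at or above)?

augmented fourth

Bb9 has Ab as its 7th, and Bm(maj7) (B minor-major seventh) has D as its 3rd.
From Ab to D: 6 semitones over a fourth = augmented.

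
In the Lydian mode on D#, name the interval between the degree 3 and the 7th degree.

Spelling the Lydian mode on D#: D# E# F## G## A# B# C##.
Degree 3 = F##; 7th degree = C##.
From F## to C## is 7 semitones, exactly the perfect fifth.

P5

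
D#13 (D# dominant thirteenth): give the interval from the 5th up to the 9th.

perfect 5th

D# dominant thirteenth: D#-F##-A#-C#-E#-B#.
So we need the interval from A# up to E#.
From A# to E# is 7 semitones, exactly the perfect fifth.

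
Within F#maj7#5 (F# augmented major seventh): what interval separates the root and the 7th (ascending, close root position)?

F#maj7#5 (F# augmented major seventh) is spelled F#-A#-C##-E#.
That puts F# below E#.
F# up to E# spans 7 letter names and 11 semitones — a major seventh.

major seventh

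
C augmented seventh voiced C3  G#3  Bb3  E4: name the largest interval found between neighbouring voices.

Adjacent intervals: C3→G#3 = augmented fifth; G#3→Bb3 = diminished third; Bb3→E4 = augmented fourth.
The largest is C3 to G#3, an augmented fifth (8 semitones).

augmented fifth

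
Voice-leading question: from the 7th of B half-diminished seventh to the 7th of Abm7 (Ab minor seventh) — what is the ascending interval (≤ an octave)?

The 7th of B half-diminished seventh is A; the 7th of Abm7 (Ab minor seventh) is Gb.
7 letter names make it a seventh; at 9 semitones (a whole step narrower than major) the quality is diminished.

diminished 7th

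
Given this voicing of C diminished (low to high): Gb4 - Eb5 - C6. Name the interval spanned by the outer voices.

The outer voices are Gb4 and C6.
From Gb to C: 18 semitones over an eleventh = augmented.

augmented eleventh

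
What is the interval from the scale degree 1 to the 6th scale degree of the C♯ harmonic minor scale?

minor 6th

The scale runs C♯ D♯ E F♯ G♯ A B♯.
That puts C♯ below A.
From C♯ to A: 8 semitones over a sixth = minor.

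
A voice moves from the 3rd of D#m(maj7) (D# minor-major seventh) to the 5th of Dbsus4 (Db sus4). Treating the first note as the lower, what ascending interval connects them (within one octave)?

diminished third

D#m(maj7) (D# minor-major seventh) has F# as its 3rd, and Dbsus4 (Db sus4) has Ab as its 5th.
From F# to Ab: 2 semitones over a third = diminished.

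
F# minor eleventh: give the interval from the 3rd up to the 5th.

major 3rd

F#m11 (F# minor eleventh) is spelled F# A C# E G# B.
So we need the interval from A up to C#.
A up to C# spans 3 letter names and 4 semitones — a major third.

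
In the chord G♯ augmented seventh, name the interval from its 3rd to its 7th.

diminished fifth

The chord tones of G♯aug7 (G♯ augmented seventh) are G♯–B♯–D𝄪–F♯.
The 3rd is B♯ and the 7th is F♯.
5 letter names make it a fifth; at 6 semitones (a half step narrower than perfect) the quality is diminished.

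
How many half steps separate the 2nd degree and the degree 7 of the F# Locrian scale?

The scale is F# G A B C D E.
G up to E is a major sixth — 9 semitones.

9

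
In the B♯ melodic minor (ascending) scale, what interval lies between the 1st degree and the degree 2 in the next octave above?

The scale runs B♯ C𝄪 D♯ E♯ F𝄪 G𝄪 A𝄪.
That puts B♯ below C𝄪.
From B♯ to C𝄪 is 14 semitones, exactly the major ninth.

major ninth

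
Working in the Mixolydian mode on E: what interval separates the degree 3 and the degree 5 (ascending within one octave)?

minor 3rd

The scale runs E F# G# A B C# D.
That puts G# below B.
From G# to B: 3 semitones over a third = minor.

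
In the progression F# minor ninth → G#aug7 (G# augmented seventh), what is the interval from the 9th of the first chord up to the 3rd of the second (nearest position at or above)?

The 9th of F# minor ninth is G#; the 3rd of G#aug7 (G# augmented seventh) is B#.
G# up to B# spans 3 letter names and 4 semitones — a major third.

M3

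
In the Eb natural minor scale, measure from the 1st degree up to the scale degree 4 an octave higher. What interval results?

Spelling the Eb natural minor scale: Eb F Gb Ab Bb Cb Db.
That puts Eb below Ab.
Eb up to Ab spans 11 letter names and 17 semitones — a perfect eleventh.

perfect 11th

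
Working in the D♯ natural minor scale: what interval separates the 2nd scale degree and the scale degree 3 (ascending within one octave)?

m2

The scale runs D♯ E♯ F♯ G♯ A♯ B C♯.
2nd scale degree = E♯; 3rd scale degree = F♯.
2 letter names make it a second; at 1 semitone (a half step narrower than major) the quality is minor.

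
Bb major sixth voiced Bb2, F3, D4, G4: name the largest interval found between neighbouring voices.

M6

Adjacent intervals: Bb2→F3 = perfect fifth; F3→D4 = major sixth; D4→G4 = perfect fourth.
The largest is F3 to D4, a major sixth (9 semitones).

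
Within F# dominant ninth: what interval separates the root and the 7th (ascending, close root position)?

Spelling the chord: F#, A#, C#, E, G#.
Root = F#; 7th = E.
From F# to E: 10 semitones over a seventh = minor.

minor seventh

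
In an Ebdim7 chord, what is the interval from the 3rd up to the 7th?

diminished fifth

Eb diminished seventh is spelled Eb-Gb-Bbb-Dbb.
3rd = Gb; 7th = Dbb.
From Gb to Dbb: 6 semitones over a fifth = diminished.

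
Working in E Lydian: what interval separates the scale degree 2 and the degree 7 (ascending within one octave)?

major sixth

E lydian: E F# G# A# B C# D#.
So we need the interval from F# up to D#.
From F# to D# is 9 semitones, exactly the major sixth.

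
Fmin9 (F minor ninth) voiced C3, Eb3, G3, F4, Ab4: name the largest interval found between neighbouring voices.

Adjacent intervals: C3→Eb3 = minor third; Eb3→G3 = major third; G3→F4 = minor seventh; F4→Ab4 = minor third.
The largest is G3 to F4, a minor seventh (10 semitones).

m7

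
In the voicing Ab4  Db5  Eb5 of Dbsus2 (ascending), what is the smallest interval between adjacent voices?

M2

Adjacent intervals: Ab4→Db5 = perfect fourth; Db5→Eb5 = major second.
The smallest is Db5 to Eb5, a major second (2 semitones).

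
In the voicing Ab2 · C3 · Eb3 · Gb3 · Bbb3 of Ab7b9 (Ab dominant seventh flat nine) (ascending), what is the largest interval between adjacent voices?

major 3rd

Adjacent intervals: Ab2→C3 = major third; C3→Eb3 = minor third; Eb3→Gb3 = minor third; Gb3→Bbb3 = minor third.
The largest is Ab2 to C3, a major third (4 semitones).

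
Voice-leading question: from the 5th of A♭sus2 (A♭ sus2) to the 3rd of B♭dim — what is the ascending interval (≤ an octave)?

m7

A♭sus2 (A♭ sus2) has E♭ as its 5th, and B♭dim has D♭ as its 3rd.
From E♭ to D♭: 10 semitones over a seventh = minor.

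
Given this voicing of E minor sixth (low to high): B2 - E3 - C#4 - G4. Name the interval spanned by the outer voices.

The outer voices are B2 and G4.
From B to G: 20 semitones over a thirteenth = minor.

minor thirteenth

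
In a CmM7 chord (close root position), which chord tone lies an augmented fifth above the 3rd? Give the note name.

The chord tones of Cm(maj7) are C-Eb-G-B.
The 3rd is Eb. An augmented fifth above Eb is B.
B is the chord's 7th.

B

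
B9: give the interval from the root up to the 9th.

B9: B, D♯, F♯, A, C♯.
Root = B; 9th = C♯.
Counting 9 letters and 14 half steps from B gives a major ninth.

major ninth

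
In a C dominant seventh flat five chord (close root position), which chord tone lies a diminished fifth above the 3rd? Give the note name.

The chord tones of C7b5 are C–E–Gb–Bb.
The 3rd is E. A diminished fifth above E is Bb.
Bb is the chord's 7th.

Bb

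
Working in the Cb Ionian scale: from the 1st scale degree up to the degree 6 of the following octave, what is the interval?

The scale runs Cb Db Eb Fb Gb Ab Bb.
So we need the interval from Cb up to Ab.
Counting 13 letters and 21 half steps from Cb gives a major thirteenth.

major thirteenth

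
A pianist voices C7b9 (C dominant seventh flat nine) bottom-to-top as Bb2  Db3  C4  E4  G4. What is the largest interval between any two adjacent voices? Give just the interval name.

major 7th

Adjacent intervals: Bb2→Db3 = minor third; Db3→C4 = major seventh; C4→E4 = major third; E4→G4 = minor third.
The largest is Db3 to C4, a major seventh (11 semitones).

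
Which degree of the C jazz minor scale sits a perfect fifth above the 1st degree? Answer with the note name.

G

The scale is C D Eb F G A B.
The 1st degree is C; a perfect fifth above that is G — scale degree 5.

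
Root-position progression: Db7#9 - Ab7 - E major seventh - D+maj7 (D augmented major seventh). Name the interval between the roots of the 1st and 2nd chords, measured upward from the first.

The roots are Db and Ab.
Counting 5 letters and 7 half steps from Db gives a perfect fifth.

perfect fifth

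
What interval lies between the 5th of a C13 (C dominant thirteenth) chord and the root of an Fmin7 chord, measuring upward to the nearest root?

The 5th of C13 (C dominant thirteenth) is G; the root of Fmin7 is F.
From G to F: 10 semitones over a seventh = minor.

minor 7th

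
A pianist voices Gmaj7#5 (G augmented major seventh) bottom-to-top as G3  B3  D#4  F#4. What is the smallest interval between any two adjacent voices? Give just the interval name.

Adjacent intervals: G3→B3 = major third; B3→D#4 = major third; D#4→F#4 = minor third.
The smallest is D#4 to F#4, a minor third (3 semitones).

m3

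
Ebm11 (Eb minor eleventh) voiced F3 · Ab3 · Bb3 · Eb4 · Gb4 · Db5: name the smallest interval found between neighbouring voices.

major second

Adjacent intervals: F3→Ab3 = minor third; Ab3→Bb3 = major second; Bb3→Eb4 = perfect fourth; Eb4→Gb4 = minor third; Gb4→Db5 = perfect fifth.
The smallest is Ab3 to Bb3, a major second (2 semitones).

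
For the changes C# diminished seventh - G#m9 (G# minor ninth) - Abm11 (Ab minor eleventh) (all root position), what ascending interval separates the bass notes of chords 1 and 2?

The roots are C# and G#.
Counting 5 letters and 7 half steps from C# gives a perfect fifth.

perfect 5th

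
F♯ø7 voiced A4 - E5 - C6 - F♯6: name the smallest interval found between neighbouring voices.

augmented fourth

Adjacent intervals: A4→E5 = perfect fifth; E5→C6 = minor sixth; C6→F♯6 = augmented fourth.
The smallest is C6 to F♯6, an augmented fourth (6 semitones).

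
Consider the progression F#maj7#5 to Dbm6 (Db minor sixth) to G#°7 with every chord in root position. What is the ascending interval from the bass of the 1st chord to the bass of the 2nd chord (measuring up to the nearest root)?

The roots are F# and Db.
F# up to Db is 7 semitones, a whole step narrower than a major sixth, so the interval is diminished.

diminished sixth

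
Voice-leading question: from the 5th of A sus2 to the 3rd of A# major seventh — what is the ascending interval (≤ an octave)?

augmented sixth

A sus2 has E as its 5th, and A# major seventh has C## as its 3rd.
From E to C##: 10 semitones over a sixth = augmented.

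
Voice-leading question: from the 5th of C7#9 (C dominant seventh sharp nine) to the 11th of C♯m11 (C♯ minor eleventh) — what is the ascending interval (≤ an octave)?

The 5th of C7#9 (C dominant seventh sharp nine) is G; the 11th of C♯m11 (C♯ minor eleventh) is F♯.
Counting 7 letters and 11 half steps from G gives a major seventh.

major seventh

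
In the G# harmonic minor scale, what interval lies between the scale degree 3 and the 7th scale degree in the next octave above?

augmented twelfth

G# harmonic minor: G# A# B C# D# E F##.
Scale degree 3 = B; 7th scale degree (up an octave) = F##.
12 letter names make it a twelfth; at 20 semitones (a half step wider than perfect) the quality is augmented.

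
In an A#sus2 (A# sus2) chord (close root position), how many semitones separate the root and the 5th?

7

A#sus2 (A# sus2) is spelled A# B# E#.
A# to E# is a perfect fifth: 7 semitones.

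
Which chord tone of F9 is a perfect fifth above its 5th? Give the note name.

F9 is spelled F–A–C–Eb–G.
The 5th is C. A perfect fifth above C is G.
G is the chord's 9th.

G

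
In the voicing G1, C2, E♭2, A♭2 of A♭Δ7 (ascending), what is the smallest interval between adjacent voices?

minor 3rd

Adjacent intervals: G1→C2 = perfect fourth; C2→E♭2 = minor third; E♭2→A♭2 = perfect fourth.
The smallest is C2 to E♭2, a minor third (3 semitones).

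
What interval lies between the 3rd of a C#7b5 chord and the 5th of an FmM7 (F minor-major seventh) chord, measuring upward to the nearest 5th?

diminished sixth

The 3rd of C#7b5 is E#; the 5th of FmM7 (F minor-major seventh) is C.
E# up to C is 7 semitones, a whole step narrower than a major sixth, so the interval is diminished.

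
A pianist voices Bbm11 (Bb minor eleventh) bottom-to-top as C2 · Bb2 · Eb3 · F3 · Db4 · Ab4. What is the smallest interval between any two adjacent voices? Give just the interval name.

M2

Adjacent intervals: C2→Bb2 = minor seventh; Bb2→Eb3 = perfect fourth; Eb3→F3 = major second; F3→Db4 = minor sixth; Db4→Ab4 = perfect fifth.
The smallest is Eb3 to F3, a major second (2 semitones).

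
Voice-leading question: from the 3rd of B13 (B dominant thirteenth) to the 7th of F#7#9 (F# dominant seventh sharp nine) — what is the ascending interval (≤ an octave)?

minor 2nd

The 3rd of B13 (B dominant thirteenth) is D#; the 7th of F#7#9 (F# dominant seventh sharp nine) is E.
2 letter names make it a second; at 1 semitone (a half step narrower than major) the quality is minor.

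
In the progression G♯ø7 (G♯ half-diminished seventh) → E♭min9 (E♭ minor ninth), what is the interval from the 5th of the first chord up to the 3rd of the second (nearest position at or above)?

diminished fourth

G♯ø7 (G♯ half-diminished seventh) has D as its 5th, and E♭min9 (E♭ minor ninth) has G♭ as its 3rd.
From D to G♭: 4 semitones over a fourth = diminished.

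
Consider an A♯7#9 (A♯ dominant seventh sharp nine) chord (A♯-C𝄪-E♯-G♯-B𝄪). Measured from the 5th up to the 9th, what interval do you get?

That puts E♯ below B𝄪.
5 letter names make it a fifth; at 8 semitones (a half step wider than perfect) the quality is augmented.

A5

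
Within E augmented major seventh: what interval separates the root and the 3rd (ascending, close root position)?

major 3rd

E augmented major seventh is spelled E-G#-B#-D#.
So we need the interval from E up to G#.
Counting 3 letters and 4 half steps from E gives a major third.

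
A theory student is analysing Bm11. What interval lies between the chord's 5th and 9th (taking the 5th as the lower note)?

Spelling the chord: B–D–F#–A–C#–E.
The 5th is F# and the 9th is C#.
From F# to C# is 7 semitones, exactly the perfect fifth.

perfect 5th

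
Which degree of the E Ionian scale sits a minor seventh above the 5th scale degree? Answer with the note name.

The scale is E F# G# A B C# D#.
The 5th scale degree is B; a minor seventh above that is A — scale degree 4.

A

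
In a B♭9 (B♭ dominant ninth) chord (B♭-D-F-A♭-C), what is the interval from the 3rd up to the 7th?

d5

3rd = D; 7th = A♭.
From D to A♭: 6 semitones over a fifth = diminished.
That tritone between 3rd and 7th is what gives the dominant seventh its pull toward resolution.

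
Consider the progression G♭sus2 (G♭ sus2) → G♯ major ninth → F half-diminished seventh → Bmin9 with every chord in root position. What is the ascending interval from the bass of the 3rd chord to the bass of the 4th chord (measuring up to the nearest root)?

The roots are F and B.
From F to B: 6 semitones over a fourth = augmented.

A4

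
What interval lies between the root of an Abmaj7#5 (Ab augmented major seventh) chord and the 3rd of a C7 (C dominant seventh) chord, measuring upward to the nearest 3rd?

augmented 5th

The root of Abmaj7#5 (Ab augmented major seventh) is Ab; the 3rd of C7 (C dominant seventh) is E.
Ab up to E is 8 semitones, a half step wider than a perfect fifth, so the interval is augmented.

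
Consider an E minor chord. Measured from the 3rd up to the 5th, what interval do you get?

Spelling the chord: E–G–B.
The 3rd is G and the 5th is B.
G up to B spans 3 letter names and 4 semitones — a major third.

major third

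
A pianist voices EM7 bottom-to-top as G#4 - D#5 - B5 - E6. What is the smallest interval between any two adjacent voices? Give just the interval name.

Adjacent intervals: G#4→D#5 = perfect fifth; D#5→B5 = minor sixth; B5→E6 = perfect fourth.
The smallest is B5 to E6, a perfect fourth (5 semitones).

perfect fourth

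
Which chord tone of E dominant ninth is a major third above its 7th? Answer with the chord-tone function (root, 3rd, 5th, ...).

9th

E9 is spelled E-G♯-B-D-F♯.
The 7th is D. A major third above D is F♯.
F♯ is the chord's 9th.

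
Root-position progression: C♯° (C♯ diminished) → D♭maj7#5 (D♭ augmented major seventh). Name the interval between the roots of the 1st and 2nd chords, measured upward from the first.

diminished second

The roots are C♯ and D♭.
C♯ up to D♭ is 0 semitones, a whole step narrower than a major second, so the interval is diminished.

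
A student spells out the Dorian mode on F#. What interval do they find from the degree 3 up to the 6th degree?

augmented 4th

F# dorian: F# G# A B C# D# E.
That puts A below D#.
A up to D# is 6 semitones, a half step wider than a perfect fourth, so the interval is augmented.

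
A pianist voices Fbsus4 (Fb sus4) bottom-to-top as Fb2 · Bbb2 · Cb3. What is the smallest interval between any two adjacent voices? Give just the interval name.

major second

Adjacent intervals: Fb2→Bbb2 = perfect fourth; Bbb2→Cb3 = major second.
The smallest is Bbb2 to Cb3, a major second (2 semitones).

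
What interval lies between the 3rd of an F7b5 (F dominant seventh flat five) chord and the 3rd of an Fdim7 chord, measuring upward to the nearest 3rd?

F7b5 (F dominant seventh flat five) has A as its 3rd, and Fdim7 has A♭ as its 3rd.
From A to A♭: 11 semitones over an octave = diminished.

diminished octave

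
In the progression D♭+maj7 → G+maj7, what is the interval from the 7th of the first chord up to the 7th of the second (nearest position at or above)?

A4

The 7th of D♭+maj7 is C; the 7th of G+maj7 is F♯.
From C to F♯: 6 semitones over a fourth = augmented.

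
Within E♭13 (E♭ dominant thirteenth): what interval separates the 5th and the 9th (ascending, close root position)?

perfect fifth

E♭13: E♭ G B♭ D♭ F C.
The 5th is B♭ and the 9th is F.
B♭ up to F spans 5 letter names and 7 semitones — a perfect fifth.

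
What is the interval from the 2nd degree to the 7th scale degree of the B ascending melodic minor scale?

Spelling the B ascending melodic minor scale: B C# D E F# G# A#.
That puts C# below A#.
Counting 6 letters and 9 half steps from C# gives a major sixth.

M6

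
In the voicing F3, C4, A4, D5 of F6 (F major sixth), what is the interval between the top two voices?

P4

Those voices are A4 and D5.
A up to D spans 4 letter names and 5 semitones — a perfect fourth.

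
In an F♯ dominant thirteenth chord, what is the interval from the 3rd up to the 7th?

diminished fifth

F♯13 (F♯ dominant thirteenth): F♯, A♯, C♯, E, G♯, D♯.
So we need the interval from A♯ up to E.
A♯ up to E is 6 semitones, a half step narrower than a perfect fifth, so the interval is diminished.
This 3–7 tritone is the characteristic tension at the heart of the dominant sound.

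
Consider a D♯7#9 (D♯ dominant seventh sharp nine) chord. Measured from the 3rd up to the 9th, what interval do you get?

M7

Spelling the chord: D♯, F𝄪, A♯, C♯, E𝄪.
The 3rd is F𝄪 and the 9th is E𝄪.
Counting 7 letters and 11 half steps from F𝄪 gives a major seventh.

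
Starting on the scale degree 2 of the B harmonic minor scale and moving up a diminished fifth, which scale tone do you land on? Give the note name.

The scale is B C# D E F# G A#.
The scale degree 2 is C#; a diminished fifth above that is G — scale degree 6.

G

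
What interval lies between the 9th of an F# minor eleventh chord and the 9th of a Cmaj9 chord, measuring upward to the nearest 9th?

The 9th of F# minor eleventh is G#; the 9th of Cmaj9 is D.
From G# to D: 6 semitones over a fifth = diminished.

diminished fifth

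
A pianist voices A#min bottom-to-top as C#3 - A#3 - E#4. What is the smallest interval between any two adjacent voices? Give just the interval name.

perfect fifth

Adjacent intervals: C#3→A#3 = major sixth; A#3→E#4 = perfect fifth.
The smallest is A#3 to E#4, a perfect fifth (7 semitones).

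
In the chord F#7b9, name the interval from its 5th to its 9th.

diminished fifth

F#7b9: F#, A#, C#, E, G.
That puts C# below G.
From C# to G: 6 semitones over a fifth = diminished.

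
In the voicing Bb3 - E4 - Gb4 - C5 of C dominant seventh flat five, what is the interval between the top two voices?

A4

Those voices are Gb4 and C5.
From Gb to C: 6 semitones over a fourth = augmented.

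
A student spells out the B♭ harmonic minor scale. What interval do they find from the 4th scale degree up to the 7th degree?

augmented 4th

B♭ harmonic minor: B♭ C D♭ E♭ F G♭ A.
The 4th scale degree is E♭ and the scale degree 7 is A.
4 letter names make it a fourth; at 6 semitones (a half step wider than perfect) the quality is augmented.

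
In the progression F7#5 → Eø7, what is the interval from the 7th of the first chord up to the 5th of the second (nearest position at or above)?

P5

The 7th of F7#5 is Eb; the 5th of Eø7 is Bb.
Counting 5 letters and 7 half steps from Eb gives a perfect fifth.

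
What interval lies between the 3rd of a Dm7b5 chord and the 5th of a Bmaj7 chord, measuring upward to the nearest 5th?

Dm7b5 has F as its 3rd, and Bmaj7 has F♯ as its 5th.
From F to F♯: 1 semitone over a unison = augmented.

augmented unison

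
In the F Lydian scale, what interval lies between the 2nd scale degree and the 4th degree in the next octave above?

major 10th

The scale runs F G A B C D E.
2nd scale degree = G; 4th scale degree (up an octave) = B.
G up to B spans 10 letter names and 16 semitones — a major tenth.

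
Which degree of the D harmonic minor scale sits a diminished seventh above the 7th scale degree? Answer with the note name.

Bb

The scale is D E F G A Bb C#.
The 7th scale degree is C#; a diminished seventh above that is Bb — scale degree 6.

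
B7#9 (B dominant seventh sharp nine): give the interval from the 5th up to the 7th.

minor third

B7#9 (B dominant seventh sharp nine): B-D#-F#-A-C##.
5th = F#; 7th = A.
From F# to A: 3 semitones over a third = minor.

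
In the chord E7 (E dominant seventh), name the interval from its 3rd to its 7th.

The chord tones of E7 are E, G#, B, D.
The 3rd is G# and the 7th is D.
From G# to D: 6 semitones over a fifth = diminished.
This 3–7 tritone is the characteristic tension at the heart of the dominant sound.

d5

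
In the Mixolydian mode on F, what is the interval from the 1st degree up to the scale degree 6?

major 6th

Spelling the Mixolydian mode on F: F G A Bb C D Eb.
The 1st degree is F and the 6th degree is D.
From F to D is 9 semitones, exactly the major sixth.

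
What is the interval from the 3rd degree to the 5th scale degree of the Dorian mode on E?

M3

E dorian: E F# G A B C# D.
The 3rd degree is G and the degree 5 is B.
Counting 3 letters and 4 half steps from G gives a major third.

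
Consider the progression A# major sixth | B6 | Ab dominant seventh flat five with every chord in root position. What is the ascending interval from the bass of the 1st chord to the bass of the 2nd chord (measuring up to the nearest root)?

minor 2nd

The roots are A# and B.
A# up to B is 1 semitone, a half step narrower than a major second, so the interval is minor.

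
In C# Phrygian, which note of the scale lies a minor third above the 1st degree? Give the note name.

The scale is C# D E F# G# A B.
The 1st degree is C#; a minor third above that is E — scale degree 3.

E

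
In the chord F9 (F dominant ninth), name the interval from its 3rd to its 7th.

Spelling the chord: F, A, C, E♭, G.
The 3rd is A and the 7th is E♭.
A up to E♭ is 6 semitones, a half step narrower than a perfect fifth, so the interval is diminished.

diminished fifth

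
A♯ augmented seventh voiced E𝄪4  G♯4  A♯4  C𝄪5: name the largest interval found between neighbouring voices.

Adjacent intervals: E𝄪4→G♯4 = diminished third; G♯4→A♯4 = major second; A♯4→C𝄪5 = major third.
The largest is A♯4 to C𝄪5, a major third (4 semitones).

major third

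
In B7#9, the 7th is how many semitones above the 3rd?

6

B dominant seventh sharp nine: B-D#-F#-A-C##.
D# to A is a diminished fifth: 6 semitones.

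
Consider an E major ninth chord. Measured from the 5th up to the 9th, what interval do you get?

perfect fifth

Spelling the chord: E, G#, B, D#, F#.
5th = B; 9th = F#.
B up to F# spans 5 letter names and 7 semitones — a perfect fifth.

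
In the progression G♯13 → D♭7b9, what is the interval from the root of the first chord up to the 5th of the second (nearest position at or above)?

diminished 2nd

G♯13 has G♯ as its root, and D♭7b9 has A♭ as its 5th.
2 letter names make it a second; at 0 semitones (a whole step narrower than major) the quality is diminished.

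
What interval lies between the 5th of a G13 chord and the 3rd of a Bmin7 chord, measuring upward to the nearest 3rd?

The 5th of G13 is D; the 3rd of Bmin7 is D.
From D to D is 0 semitones, exactly the perfect unison.

perfect unison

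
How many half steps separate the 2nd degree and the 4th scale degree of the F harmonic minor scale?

The scale is F G Ab Bb C Db E.
G up to Bb is a minor third — 3 semitones.

3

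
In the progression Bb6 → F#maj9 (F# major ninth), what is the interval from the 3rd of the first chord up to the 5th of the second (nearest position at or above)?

major seventh

Bb6 has D as its 3rd, and F#maj9 (F# major ninth) has C# as its 5th.
From D to C# is 11 semitones, exactly the major seventh.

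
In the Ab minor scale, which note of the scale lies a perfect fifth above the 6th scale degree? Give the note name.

Cb

The scale is Ab Bb Cb Db Eb Fb Gb.
The 6th scale degree is Fb; a perfect fifth above that is Cb — scale degree 3.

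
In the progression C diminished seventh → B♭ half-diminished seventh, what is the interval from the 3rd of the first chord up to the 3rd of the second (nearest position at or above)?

C diminished seventh has E♭ as its 3rd, and B♭ half-diminished seventh has D♭ as its 3rd.
E♭ up to D♭ is 10 semitones, a half step narrower than a major seventh, so the interval is minor.

minor seventh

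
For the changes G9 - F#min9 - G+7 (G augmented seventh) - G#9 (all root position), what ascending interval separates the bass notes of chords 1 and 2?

M7

The roots are G and F#.
G up to F# spans 7 letter names and 11 semitones — a major seventh.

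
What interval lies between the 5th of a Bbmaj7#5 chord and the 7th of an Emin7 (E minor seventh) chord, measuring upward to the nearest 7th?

Bbmaj7#5 has F# as its 5th, and Emin7 (E minor seventh) has D as its 7th.
F# up to D is 8 semitones, a half step narrower than a major sixth, so the interval is minor.

minor sixth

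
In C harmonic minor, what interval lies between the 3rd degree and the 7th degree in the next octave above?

The scale runs C D Eb F G Ab B.
That puts Eb below B.
From Eb to B: 20 semitones over a twelfth = augmented.

augmented twelfth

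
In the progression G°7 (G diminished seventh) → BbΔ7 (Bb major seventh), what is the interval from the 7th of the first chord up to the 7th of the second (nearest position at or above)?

G°7 (G diminished seventh) has Fb as its 7th, and BbΔ7 (Bb major seventh) has A as its 7th.
From Fb to A: 5 semitones over a third = augmented.

augmented third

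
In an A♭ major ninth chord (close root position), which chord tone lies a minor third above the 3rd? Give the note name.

Eb

The chord tones of A♭maj9 are A♭, C, E♭, G, B♭.
The 3rd is C. A minor third above C is E♭.
E♭ is the chord's 5th.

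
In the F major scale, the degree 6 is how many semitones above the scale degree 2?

7

The scale is F G A B♭ C D E.
G up to D is a perfect fifth — 7 semitones.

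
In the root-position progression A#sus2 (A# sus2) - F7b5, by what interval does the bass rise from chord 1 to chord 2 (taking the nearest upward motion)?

diminished sixth

The roots are A# and F.
From A# to F: 7 semitones over a sixth = diminished.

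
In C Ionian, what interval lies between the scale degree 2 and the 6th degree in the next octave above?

perfect twelfth

C major: C D E F G A B.
That puts D below A.
Counting 12 letters and 19 half steps from D gives a perfect twelfth.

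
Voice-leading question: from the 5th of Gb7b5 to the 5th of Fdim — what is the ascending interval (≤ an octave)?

major seventh

Gb7b5 has Dbb as its 5th, and Fdim has Cb as its 5th.
From Dbb to Cb is 11 semitones, exactly the major seventh.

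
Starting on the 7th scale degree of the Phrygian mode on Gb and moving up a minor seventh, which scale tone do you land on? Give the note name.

The scale is Gb Abb Bbb Cb Db Ebb Fb.
The 7th scale degree is Fb; a minor seventh above that is Ebb — scale degree 6.

Ebb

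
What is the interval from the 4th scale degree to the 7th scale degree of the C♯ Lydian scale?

P4

C♯ lydian: C♯ D♯ E♯ F𝄪 G♯ A♯ B♯.
4th scale degree = F𝄪; 7th scale degree = B♯.
From F𝄪 to B♯ is 5 semitones, exactly the perfect fourth.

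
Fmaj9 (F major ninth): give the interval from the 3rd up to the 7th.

F major ninth: F A C E G.
So we need the interval from A up to E.
From A to E is 7 semitones, exactly the perfect fifth.

perfect fifth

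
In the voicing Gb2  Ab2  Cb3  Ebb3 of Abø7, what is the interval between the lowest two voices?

Those voices are Gb2 and Ab2.
From Gb to Ab is 2 semitones, exactly the major second.

major second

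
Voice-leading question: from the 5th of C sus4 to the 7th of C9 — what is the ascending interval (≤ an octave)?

m3

The 5th of C sus4 is G; the 7th of C9 is Bb.
3 letter names make it a third; at 3 semitones (a half step narrower than major) the quality is minor.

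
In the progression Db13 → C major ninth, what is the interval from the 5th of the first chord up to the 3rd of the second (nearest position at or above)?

augmented 5th

Db13 has Ab as its 5th, and C major ninth has E as its 3rd.
Ab up to E is 8 semitones, a half step wider than a perfect fifth, so the interval is augmented.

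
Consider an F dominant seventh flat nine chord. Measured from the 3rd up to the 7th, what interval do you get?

The chord tones of F7b9 are F–A–C–Eb–Gb.
That puts A below Eb.
A up to Eb is 6 semitones, a half step narrower than a perfect fifth, so the interval is diminished.
That tritone between 3rd and 7th is what gives the dominant seventh its pull toward resolution.

diminished fifth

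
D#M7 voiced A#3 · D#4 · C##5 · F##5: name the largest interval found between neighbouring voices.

Adjacent intervals: A#3→D#4 = perfect fourth; D#4→C##5 = major seventh; C##5→F##5 = perfect fourth.
The largest is D#4 to C##5, a major seventh (11 semitones).

major seventh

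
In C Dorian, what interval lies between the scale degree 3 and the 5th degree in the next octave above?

M10

C dorian: C D E♭ F G A B♭.
So we need the interval from E♭ up to G.
From E♭ to G is 16 semitones, exactly the major tenth.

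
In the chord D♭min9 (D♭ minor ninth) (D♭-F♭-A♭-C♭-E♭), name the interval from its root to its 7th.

The root is D♭ and the 7th is C♭.
From D♭ to C♭: 10 semitones over a seventh = minor.

minor seventh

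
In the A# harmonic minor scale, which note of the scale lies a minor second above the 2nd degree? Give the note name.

The scale is A# B# C# D# E# F# G##.
The 2nd degree is B#; a minor second above that is C# — scale degree 3.

C#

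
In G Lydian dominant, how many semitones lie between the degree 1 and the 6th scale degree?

The scale is G A B C# D E F.
G up to E is a major sixth — 9 semitones.

9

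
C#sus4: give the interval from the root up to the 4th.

perfect fourth

The chord tones of C# sus4 are C# F# G#.
So we need the interval from C# up to F#.
C# up to F# spans 4 letter names and 5 semitones — a perfect fourth.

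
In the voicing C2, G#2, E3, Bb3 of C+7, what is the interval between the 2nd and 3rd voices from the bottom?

minor sixth

Those voices are G#2 and E3.
6 letter names make it a sixth; at 8 semitones (a half step narrower than major) the quality is minor.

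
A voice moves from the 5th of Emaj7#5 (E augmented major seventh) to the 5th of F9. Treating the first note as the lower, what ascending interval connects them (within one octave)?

diminished second

The 5th of Emaj7#5 (E augmented major seventh) is B#; the 5th of F9 is C.
2 letter names make it a second; at 0 semitones (a whole step narrower than major) the quality is diminished.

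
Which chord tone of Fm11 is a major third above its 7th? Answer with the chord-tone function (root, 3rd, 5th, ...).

Spelling the chord: F, Ab, C, Eb, G, Bb.
The 7th is Eb. A major third above Eb is G.
G is the chord's 9th.

9th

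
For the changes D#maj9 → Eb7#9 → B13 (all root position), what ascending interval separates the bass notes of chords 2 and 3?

The roots are Eb and B.
From Eb to B: 8 semitones over a fifth = augmented.

augmented fifth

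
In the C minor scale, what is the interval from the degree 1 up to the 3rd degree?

The scale runs C D E♭ F G A♭ B♭.
The degree 1 is C and the scale degree 3 is E♭.
3 letter names make it a third; at 3 semitones (a half step narrower than major) the quality is minor.

m3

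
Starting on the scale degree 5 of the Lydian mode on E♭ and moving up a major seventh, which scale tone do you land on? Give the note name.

A

The scale is E♭ F G A B♭ C D.
The scale degree 5 is B♭; a major seventh above that is A — scale degree 4.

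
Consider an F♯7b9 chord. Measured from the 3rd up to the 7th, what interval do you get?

Spelling the chord: F♯, A♯, C♯, E, G.
That puts A♯ below E.
A♯ up to E is 6 semitones, a half step narrower than a perfect fifth, so the interval is diminished.

d5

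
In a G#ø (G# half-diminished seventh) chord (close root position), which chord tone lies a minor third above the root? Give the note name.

Spelling the chord: G#-B-D-F#.
The root is G#. A minor third above G# is B.
B is the chord's 3rd.

B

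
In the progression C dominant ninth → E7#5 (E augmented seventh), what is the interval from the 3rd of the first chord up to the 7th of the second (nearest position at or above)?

C dominant ninth has E as its 3rd, and E7#5 (E augmented seventh) has D as its 7th.
From E to D: 10 semitones over a seventh = minor.

m7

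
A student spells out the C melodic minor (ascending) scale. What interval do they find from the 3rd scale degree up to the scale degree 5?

major third

The scale runs C D Eb F G A B.
That puts Eb below G.
Counting 3 letters and 4 half steps from Eb gives a major third.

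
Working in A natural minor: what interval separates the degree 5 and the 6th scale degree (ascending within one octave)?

A natural minor: A B C D E F G.
Degree 5 = E; 6th scale degree = F.
From E to F: 1 semitone over a second = minor.

minor 2nd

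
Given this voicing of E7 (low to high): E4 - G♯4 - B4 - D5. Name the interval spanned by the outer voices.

The outer voices are E4 and D5.
From E to D: 10 semitones over a seventh = minor.

minor seventh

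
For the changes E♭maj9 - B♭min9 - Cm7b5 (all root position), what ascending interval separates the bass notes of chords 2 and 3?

M2

The roots are B♭ and C.
From B♭ to C is 2 semitones, exactly the major second.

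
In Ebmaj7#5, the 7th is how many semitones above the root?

11

Eb+maj7 (Eb augmented major seventh): Eb G B D.
Eb to D is a major seventh: 11 semitones.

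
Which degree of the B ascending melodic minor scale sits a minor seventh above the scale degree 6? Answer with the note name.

The scale is B C# D E F# G# A#.
The scale degree 6 is G#; a minor seventh above that is F# — scale degree 5.

F#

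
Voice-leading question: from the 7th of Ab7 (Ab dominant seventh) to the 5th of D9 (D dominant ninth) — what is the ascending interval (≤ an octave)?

augmented 2nd

Ab7 (Ab dominant seventh) has Gb as its 7th, and D9 (D dominant ninth) has A as its 5th.
2 letter names make it a second; at 3 semitones (a half step wider than major) the quality is augmented.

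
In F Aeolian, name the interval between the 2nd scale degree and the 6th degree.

diminished 5th

The scale runs F G A♭ B♭ C D♭ E♭.
The 2nd scale degree is G and the degree 6 is D♭.
5 letter names make it a fifth; at 6 semitones (a half step narrower than perfect) the quality is diminished.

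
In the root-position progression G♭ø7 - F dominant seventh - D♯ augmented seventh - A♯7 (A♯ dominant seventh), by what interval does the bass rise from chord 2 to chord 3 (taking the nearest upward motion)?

The roots are F and D♯.
F up to D♯ is 10 semitones, a half step wider than a major sixth, so the interval is augmented.

augmented sixth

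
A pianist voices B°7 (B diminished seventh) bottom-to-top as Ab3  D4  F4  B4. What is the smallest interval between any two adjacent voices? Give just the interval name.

minor 3rd

Adjacent intervals: Ab3→D4 = augmented fourth; D4→F4 = minor third; F4→B4 = augmented fourth.
The smallest is D4 to F4, a minor third (3 semitones).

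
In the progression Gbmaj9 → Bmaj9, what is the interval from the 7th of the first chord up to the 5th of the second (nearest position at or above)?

augmented unison

Gbmaj9 has F as its 7th, and Bmaj9 has F# as its 5th.
F up to F# is 1 semitone, a half step wider than a perfect unison, so the interval is augmented.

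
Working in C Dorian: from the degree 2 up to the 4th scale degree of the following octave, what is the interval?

Spelling C Dorian: C D Eb F G A Bb.
That puts D below F.
D up to F is 15 semitones, a half step narrower than a major tenth, so the interval is minor.

minor tenth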